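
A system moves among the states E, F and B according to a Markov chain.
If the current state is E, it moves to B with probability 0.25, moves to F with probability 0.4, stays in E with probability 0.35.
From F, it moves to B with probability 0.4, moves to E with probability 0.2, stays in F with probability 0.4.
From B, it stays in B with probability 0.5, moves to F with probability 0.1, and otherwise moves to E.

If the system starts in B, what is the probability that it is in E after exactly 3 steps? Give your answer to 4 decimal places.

0.3320

Propagate the distribution vector 3 steps from B.
After 0 steps: (0.0000, 0.0000, 1.0000)
After 1 step: (0.4000, 0.1000, 0.5000)
After 2 steps: (0.3600, 0.2500, 0.3900)
After 3 steps: (0.3320, 0.2830, 0.3850)
P(in E after 3 steps) = 0.3320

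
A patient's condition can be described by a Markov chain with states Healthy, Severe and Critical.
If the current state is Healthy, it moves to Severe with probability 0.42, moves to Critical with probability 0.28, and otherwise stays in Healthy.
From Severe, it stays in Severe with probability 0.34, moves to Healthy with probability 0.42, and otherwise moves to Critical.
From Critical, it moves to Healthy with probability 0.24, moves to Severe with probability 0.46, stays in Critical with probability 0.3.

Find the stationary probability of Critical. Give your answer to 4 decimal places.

Let the stationary distribution be π with π = πP and π_1 + π_2 + π_3 = 1.
π_1 = 0.3·π_1 + 0.42·π_2 + 0.24·π_3
π_2 = 0.42·π_1 + 0.34·π_2 + 0.46·π_3
Solving with the normalization constraint gives π = (0.3317, 0.3989, 0.2694).
So the stationary probability of Critical is 0.2694.

0.2694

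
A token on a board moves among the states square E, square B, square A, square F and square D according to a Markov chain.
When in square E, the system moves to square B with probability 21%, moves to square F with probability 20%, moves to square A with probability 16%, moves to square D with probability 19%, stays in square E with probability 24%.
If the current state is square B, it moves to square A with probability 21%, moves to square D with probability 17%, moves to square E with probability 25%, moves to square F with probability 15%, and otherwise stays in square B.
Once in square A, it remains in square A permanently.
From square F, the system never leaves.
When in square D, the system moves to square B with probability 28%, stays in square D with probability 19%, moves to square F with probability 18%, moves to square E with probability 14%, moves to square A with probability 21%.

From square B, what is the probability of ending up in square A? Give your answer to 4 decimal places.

0.5436

Let h(s) be the probability of absorption at square A starting from transient state s. Then h(square A) = 1 and h(square F) = 0. By first-step analysis:
h(square E) = 0.24·h(square E) + 0.21·h(square B) + 0.16·1 + 0.2·0 + 0.19·h(square D)
h(square B) = 0.25·h(square E) + 0.22·h(square B) + 0.21·1 + 0.15·0 + 0.17·h(square D)
h(square D) = 0.14·h(square E) + 0.28·h(square B) + 0.21·1 + 0.18·0 + 0.19·h(square D)
Solving: h(square E) = 0.4939, h(square B) = 0.5436, h(square D) = 0.5325.
Starting from square B, the probability is 0.5436.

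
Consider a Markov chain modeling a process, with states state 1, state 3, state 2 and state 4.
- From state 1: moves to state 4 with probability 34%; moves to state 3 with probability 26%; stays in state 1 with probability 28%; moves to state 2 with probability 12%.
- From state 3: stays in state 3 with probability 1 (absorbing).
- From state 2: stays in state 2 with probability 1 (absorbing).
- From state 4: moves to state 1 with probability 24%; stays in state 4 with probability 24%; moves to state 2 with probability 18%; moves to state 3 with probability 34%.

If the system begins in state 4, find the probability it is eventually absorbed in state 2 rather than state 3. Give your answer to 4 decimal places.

0.3402

Let h(s) be the probability of absorption at state 2 starting from transient state s. Then h(state 2) = 1 and h(state 3) = 0. By first-step analysis:
h(state 1) = 0.28·h(state 1) + 0.26·0 + 0.12·1 + 0.34·h(state 4)
h(state 4) = 0.24·h(state 1) + 0.34·0 + 0.18·1 + 0.24·h(state 4)
Solving: h(state 1) = 0.3273, h(state 4) = 0.3402.
Starting from state 4, the probability is 0.3402.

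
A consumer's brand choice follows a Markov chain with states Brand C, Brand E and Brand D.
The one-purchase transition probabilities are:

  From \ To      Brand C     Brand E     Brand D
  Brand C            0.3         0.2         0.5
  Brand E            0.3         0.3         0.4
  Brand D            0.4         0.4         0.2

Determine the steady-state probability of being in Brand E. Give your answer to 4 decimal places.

Let the stationary distribution be π with π = πP and π_1 + π_2 + π_3 = 1.
π_1 = 0.3·π_1 + 0.3·π_2 + 0.4·π_3
π_2 = 0.2·π_1 + 0.3·π_2 + 0.4·π_3
Solving with the normalization constraint gives π = (0.3361, 0.3025, 0.3613).
So the stationary probability of Brand E is 0.3025.

0.3025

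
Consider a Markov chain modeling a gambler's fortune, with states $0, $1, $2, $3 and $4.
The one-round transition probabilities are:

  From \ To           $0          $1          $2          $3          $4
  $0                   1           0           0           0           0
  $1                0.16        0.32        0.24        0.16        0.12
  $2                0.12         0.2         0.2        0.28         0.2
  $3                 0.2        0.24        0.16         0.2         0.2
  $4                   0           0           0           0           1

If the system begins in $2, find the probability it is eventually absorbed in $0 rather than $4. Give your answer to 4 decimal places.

0.4501

Let h(s) be the probability of absorption at $0 starting from transient state s. Then h($0) = 1 and h($4) = 0. By first-step analysis:
h($1) = 0.16·1 + 0.32·h($1) + 0.24·h($2) + 0.16·h($3) + 0.12·0
h($2) = 0.12·1 + 0.2·h($1) + 0.2·h($2) + 0.28·h($3) + 0.2·0
h($3) = 0.2·1 + 0.24·h($1) + 0.16·h($2) + 0.2·h($3) + 0.2·0
Solving: h($1) = 0.5102, h($2) = 0.4501, h($3) = 0.4931.
Starting from $2, the probability is 0.4501.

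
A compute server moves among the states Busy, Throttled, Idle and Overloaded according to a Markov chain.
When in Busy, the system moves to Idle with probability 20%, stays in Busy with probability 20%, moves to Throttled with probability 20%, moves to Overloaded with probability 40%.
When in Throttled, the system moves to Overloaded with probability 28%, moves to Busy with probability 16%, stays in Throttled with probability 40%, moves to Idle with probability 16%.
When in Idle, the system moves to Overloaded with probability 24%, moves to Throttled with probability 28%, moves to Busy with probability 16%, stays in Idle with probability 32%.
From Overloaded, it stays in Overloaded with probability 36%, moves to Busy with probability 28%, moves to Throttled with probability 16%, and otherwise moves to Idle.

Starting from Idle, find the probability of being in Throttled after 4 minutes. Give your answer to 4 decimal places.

0.2566

Propagate the distribution vector 4 minutes from Idle.
After 0 minutes: (0.0000, 0.0000, 1.0000, 0.0000)
After 1 minute: (0.1600, 0.2800, 0.3200, 0.2400)
After 2 minutes: (0.1952, 0.2720, 0.2272, 0.3056)
After 3 minutes: (0.2045, 0.2604, 0.2164, 0.3188)
After 4 minutes: (0.2064, 0.2566, 0.2156, 0.3214)
P(in Throttled after 4 minutes) = 0.2566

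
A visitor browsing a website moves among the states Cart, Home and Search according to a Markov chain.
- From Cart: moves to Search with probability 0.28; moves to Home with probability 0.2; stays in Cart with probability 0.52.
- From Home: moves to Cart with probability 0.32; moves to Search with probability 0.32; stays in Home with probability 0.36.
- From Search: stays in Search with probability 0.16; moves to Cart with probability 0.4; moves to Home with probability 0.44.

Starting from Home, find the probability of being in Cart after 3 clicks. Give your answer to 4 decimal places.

0.4224

Propagate the distribution vector 3 clicks from Home.
After 0 clicks: (0.0000, 1.0000, 0.0000)
After 1 click: (0.3200, 0.3600, 0.3200)
After 2 clicks: (0.4096, 0.3344, 0.2560)
After 3 clicks: (0.4224, 0.3149, 0.2627)
P(in Cart after 3 clicks) = 0.4224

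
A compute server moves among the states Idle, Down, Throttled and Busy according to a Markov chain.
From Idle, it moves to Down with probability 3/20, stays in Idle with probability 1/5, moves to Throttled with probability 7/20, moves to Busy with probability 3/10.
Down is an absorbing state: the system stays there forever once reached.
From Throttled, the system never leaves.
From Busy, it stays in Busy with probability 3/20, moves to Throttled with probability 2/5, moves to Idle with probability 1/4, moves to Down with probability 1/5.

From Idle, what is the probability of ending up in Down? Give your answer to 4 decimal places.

Let h(s) be the probability of absorption at Down starting from transient state s. Then h(Down) = 1 and h(Throttled) = 0. By first-step analysis:
h(Idle) = 0.2·h(Idle) + 0.15·1 + 0.35·0 + 0.3·h(Busy)
h(Busy) = 0.25·h(Idle) + 0.2·1 + 0.4·0 + 0.15·h(Busy)
Solving: h(Idle) = 0.3099, h(Busy) = 0.3264.
Starting from Idle, the probability is 0.3099.

0.3099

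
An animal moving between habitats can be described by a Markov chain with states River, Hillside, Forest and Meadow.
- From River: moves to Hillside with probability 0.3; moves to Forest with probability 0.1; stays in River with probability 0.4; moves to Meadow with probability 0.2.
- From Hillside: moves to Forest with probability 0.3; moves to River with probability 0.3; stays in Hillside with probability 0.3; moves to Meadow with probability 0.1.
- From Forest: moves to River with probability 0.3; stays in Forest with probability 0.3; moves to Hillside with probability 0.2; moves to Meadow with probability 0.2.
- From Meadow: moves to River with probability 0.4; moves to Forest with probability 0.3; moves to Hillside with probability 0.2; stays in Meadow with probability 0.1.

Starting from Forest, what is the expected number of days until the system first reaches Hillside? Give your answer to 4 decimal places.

4.2489

Let t(s) be the expected number of days to first reach Hillside from state s, with t(Hillside) = 0. Conditioning on the first day:
t(River) = 1 + 0.4·t(River) + 0.1·t(Forest) + 0.2·t(Meadow)
t(Forest) = 1 + 0.3·t(River) + 0.3·t(Forest) + 0.2·t(Meadow)
t(Meadow) = 1 + 0.4·t(River) + 0.3·t(Forest) + 0.1·t(Meadow)
Solving: t(River) = 3.7768, t(Forest) = 4.2489, t(Meadow) = 4.2060.
Expected days from Forest to Hillside: 4.2489.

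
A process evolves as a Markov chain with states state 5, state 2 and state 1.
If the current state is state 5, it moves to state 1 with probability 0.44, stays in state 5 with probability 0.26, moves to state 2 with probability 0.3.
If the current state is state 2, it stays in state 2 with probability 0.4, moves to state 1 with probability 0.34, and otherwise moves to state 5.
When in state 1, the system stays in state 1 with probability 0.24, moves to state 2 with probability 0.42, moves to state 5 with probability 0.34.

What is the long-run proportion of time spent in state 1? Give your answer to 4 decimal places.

Let the stationary distribution be π with π = πP and π_1 + π_2 + π_3 = 1.
π_1 = 0.26·π_1 + 0.26·π_2 + 0.34·π_3
π_2 = 0.3·π_1 + 0.4·π_2 + 0.42·π_3
Solving with the normalization constraint gives π = (0.2868, 0.3780, 0.3352).
So the stationary probability of state 1 is 0.3352.

0.3352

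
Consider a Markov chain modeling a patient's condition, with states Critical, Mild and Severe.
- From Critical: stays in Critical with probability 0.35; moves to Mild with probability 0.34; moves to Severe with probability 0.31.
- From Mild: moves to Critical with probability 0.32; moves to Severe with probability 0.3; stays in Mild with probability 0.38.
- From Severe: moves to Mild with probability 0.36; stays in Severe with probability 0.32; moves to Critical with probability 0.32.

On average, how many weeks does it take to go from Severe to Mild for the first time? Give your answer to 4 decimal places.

2.8296

Let t(s) be the expected number of weeks to first reach Mild from state s, with t(Mild) = 0. Conditioning on the first week:
t(Critical) = 1 + 0.35·t(Critical) + 0.31·t(Severe)
t(Severe) = 1 + 0.32·t(Critical) + 0.32·t(Severe)
Solving: t(Critical) = 2.8880, t(Severe) = 2.8296.
Expected weeks from Severe to Mild: 2.8296.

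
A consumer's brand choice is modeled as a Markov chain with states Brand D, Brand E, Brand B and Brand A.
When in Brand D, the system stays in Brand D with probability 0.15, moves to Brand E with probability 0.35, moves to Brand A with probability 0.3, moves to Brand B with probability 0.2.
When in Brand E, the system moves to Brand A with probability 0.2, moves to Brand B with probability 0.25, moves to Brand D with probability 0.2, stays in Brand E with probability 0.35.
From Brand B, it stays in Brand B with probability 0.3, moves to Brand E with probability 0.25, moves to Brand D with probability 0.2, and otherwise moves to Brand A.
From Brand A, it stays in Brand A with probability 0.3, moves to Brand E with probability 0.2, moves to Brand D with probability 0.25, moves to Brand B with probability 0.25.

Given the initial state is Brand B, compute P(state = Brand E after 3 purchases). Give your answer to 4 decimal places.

Propagate the distribution vector 3 purchases from Brand B.
After 0 purchases: (0.0000, 0.0000, 1.0000, 0.0000)
After 1 purchase: (0.2000, 0.2500, 0.3000, 0.2500)
After 2 purchases: (0.2025, 0.2825, 0.2550, 0.2600)
After 3 purchases: (0.2029, 0.2855, 0.2526, 0.2590)
P(in Brand E after 3 purchases) = 0.2855

0.2855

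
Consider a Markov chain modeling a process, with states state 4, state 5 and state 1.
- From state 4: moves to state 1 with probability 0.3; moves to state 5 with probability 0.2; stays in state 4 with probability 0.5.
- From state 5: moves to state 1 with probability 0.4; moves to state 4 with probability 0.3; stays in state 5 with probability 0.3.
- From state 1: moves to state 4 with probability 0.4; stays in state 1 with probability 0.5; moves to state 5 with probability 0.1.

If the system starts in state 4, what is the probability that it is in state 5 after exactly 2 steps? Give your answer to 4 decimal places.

0.1900

Sum over the intermediate state after 1 step:
P = P(state 4→state 4)·P(state 4→state 5) + P(state 4→state 5)·P(state 5→state 5) + P(state 4→state 1)·P(state 1→state 5)
  = 0.5×0.2 + 0.2×0.3 + 0.3×0.1
  = 0.1000 + 0.0600 + 0.0300 = 0.1900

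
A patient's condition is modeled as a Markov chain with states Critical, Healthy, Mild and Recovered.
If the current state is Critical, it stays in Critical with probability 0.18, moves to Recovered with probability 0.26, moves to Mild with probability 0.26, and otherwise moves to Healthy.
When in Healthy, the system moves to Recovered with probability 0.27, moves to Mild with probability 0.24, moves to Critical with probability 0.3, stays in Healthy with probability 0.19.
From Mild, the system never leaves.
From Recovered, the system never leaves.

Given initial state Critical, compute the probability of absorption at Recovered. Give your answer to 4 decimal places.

Let h(s) be the probability of absorption at Recovered starting from transient state s. Then h(Recovered) = 1 and h(Mild) = 0. By first-step analysis:
h(Critical) = 0.18·h(Critical) + 0.3·h(Healthy) + 0.26·0 + 0.26·1
h(Healthy) = 0.3·h(Critical) + 0.19·h(Healthy) + 0.24·0 + 0.27·1
Solving: h(Critical) = 0.5078, h(Healthy) = 0.5214.
Starting from Critical, the probability is 0.5078.

0.5078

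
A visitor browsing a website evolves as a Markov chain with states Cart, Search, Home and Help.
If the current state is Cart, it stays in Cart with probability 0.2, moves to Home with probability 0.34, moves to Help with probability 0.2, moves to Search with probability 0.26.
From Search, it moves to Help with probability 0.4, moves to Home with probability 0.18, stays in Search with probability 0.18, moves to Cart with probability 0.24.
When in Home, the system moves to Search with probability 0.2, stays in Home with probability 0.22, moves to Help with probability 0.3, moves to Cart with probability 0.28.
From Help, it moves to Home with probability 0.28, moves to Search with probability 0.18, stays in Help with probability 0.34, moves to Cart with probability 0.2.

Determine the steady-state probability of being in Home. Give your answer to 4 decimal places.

Let the stationary distribution be π with π = πP and π_1 + π_2 + π_3 + π_4 = 1.
π_1 = 0.2·π_1 + 0.24·π_2 + 0.28·π_3 + 0.2·π_4
π_2 = 0.26·π_1 + 0.18·π_2 + 0.2·π_3 + 0.18·π_4
π_3 = 0.34·π_1 + 0.18·π_2 + 0.22·π_3 + 0.28·π_4
Solving with the normalization constraint gives π = (0.2288, 0.2035, 0.2579, 0.3099).
So the stationary probability of Home is 0.2579.

0.2579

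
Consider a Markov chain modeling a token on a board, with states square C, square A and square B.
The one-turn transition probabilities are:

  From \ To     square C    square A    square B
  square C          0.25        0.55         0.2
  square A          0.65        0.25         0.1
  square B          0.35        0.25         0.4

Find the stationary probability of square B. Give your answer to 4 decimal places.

Let the stationary distribution be π with π = πP and π_1 + π_2 + π_3 = 1.
π_1 = 0.25·π_1 + 0.65·π_2 + 0.35·π_3
π_2 = 0.55·π_1 + 0.25·π_2 + 0.25·π_3
Solving with the normalization constraint gives π = (0.4208, 0.3762, 0.2030).
So the stationary probability of square B is 0.2030.

0.2030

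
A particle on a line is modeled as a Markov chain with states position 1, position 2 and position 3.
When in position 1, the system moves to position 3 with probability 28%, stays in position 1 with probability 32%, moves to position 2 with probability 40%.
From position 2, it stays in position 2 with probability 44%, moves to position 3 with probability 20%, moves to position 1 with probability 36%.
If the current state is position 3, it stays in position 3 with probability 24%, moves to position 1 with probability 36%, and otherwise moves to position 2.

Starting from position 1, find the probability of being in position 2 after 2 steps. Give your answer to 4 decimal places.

Sum over the intermediate state after 1 step:
P = P(position 1→position 1)·P(position 1→position 2) + P(position 1→position 2)·P(position 2→position 2) + P(position 1→position 3)·P(position 3→position 2)
  = 0.32×0.4 + 0.4×0.44 + 0.28×0.4
  = 0.1280 + 0.1760 + 0.1120 = 0.4160

0.4160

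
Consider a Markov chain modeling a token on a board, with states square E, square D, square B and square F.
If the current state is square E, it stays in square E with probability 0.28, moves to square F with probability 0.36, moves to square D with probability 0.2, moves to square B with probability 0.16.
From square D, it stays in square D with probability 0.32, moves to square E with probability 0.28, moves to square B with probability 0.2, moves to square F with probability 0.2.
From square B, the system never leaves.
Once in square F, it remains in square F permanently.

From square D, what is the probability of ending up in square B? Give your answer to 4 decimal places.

Let h(s) be the probability of absorption at square B starting from transient state s. Then h(square B) = 1 and h(square F) = 0. By first-step analysis:
h(square E) = 0.28·h(square E) + 0.2·h(square D) + 0.16·1 + 0.36·0
h(square D) = 0.28·h(square E) + 0.32·h(square D) + 0.2·1 + 0.2·0
Solving: h(square E) = 0.3432, h(square D) = 0.4354.
Starting from square D, the probability is 0.4354.

0.4354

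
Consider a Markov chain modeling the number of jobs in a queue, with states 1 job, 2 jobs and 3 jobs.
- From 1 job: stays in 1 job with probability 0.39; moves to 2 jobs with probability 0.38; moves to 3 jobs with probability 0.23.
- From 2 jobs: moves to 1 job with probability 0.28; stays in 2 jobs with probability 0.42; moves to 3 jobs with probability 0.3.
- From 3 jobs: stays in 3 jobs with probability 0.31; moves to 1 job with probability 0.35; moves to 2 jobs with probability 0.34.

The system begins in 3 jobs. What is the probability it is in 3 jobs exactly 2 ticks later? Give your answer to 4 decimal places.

Sum over the intermediate state after 1 tick:
P = P(3 jobs→1 job)·P(1 job→3 jobs) + P(3 jobs→2 jobs)·P(2 jobs→3 jobs) + P(3 jobs→3 jobs)·P(3 jobs→3 jobs)
  = 0.35×0.23 + 0.34×0.3 + 0.31×0.31
  = 0.0805 + 0.1020 + 0.0961 = 0.2786

0.2786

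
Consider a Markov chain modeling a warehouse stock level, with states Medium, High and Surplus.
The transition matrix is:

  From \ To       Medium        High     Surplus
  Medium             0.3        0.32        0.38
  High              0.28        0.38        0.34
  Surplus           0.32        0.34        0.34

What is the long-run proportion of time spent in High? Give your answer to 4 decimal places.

Let the stationary distribution be π with π = πP and π_1 + π_2 + π_3 = 1.
π_1 = 0.3·π_1 + 0.28·π_2 + 0.32·π_3
π_2 = 0.32·π_1 + 0.38·π_2 + 0.34·π_3
Solving with the normalization constraint gives π = (0.3001, 0.3479, 0.3520).
So the stationary probability of High is 0.3479.

0.3479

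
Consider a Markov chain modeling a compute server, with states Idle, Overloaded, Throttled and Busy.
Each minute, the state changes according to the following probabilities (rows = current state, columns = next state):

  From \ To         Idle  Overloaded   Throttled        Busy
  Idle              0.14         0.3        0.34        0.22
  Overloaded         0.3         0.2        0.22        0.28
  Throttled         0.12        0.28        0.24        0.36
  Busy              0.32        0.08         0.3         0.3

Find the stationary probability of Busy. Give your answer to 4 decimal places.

0.2947

Let the stationary distribution be π with π = πP and π_1 + π_2 + π_3 + π_4 = 1.
π_1 = 0.14·π_1 + 0.3·π_2 + 0.12·π_3 + 0.32·π_4
π_2 = 0.3·π_1 + 0.2·π_2 + 0.28·π_3 + 0.08·π_4
π_3 = 0.34·π_1 + 0.22·π_2 + 0.24·π_3 + 0.3·π_4
Solving with the normalization constraint gives π = (0.2209, 0.2088, 0.2756, 0.2947).
So the stationary probability of Busy is 0.2947.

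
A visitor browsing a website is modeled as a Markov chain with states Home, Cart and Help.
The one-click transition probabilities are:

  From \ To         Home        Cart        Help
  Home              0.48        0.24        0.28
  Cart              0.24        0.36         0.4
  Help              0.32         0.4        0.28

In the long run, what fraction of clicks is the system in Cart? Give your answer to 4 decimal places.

Let the stationary distribution be π with π = πP and π_1 + π_2 + π_3 = 1.
π_1 = 0.48·π_1 + 0.24·π_2 + 0.32·π_3
π_2 = 0.24·π_1 + 0.36·π_2 + 0.4·π_3
Solving with the normalization constraint gives π = (0.3494, 0.3309, 0.3197).
So the stationary probability of Cart is 0.3309.

0.3309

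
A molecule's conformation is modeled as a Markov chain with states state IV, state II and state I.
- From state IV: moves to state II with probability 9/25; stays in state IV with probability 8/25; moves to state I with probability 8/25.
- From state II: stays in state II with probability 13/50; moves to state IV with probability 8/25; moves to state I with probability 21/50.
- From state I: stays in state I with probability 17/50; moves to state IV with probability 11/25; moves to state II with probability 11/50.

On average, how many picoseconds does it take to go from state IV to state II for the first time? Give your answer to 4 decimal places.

3.1818

Let t(s) be the expected number of picoseconds to first reach state II from state s, with t(state II) = 0. Conditioning on the first picosecond:
t(state IV) = 1 + 0.32·t(state IV) + 0.32·t(state I)
t(state I) = 1 + 0.44·t(state IV) + 0.34·t(state I)
Solving: t(state IV) = 3.1818, t(state I) = 3.6364.
Expected picoseconds from state IV to state II: 3.1818.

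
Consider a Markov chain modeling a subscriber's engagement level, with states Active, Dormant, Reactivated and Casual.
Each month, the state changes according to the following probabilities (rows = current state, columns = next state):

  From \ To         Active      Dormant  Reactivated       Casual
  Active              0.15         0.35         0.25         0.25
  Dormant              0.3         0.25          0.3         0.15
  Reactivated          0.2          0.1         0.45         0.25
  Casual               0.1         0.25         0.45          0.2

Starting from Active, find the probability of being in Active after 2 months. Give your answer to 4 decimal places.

Propagate the distribution vector 2 months from Active.
After 0 months: (1.0000, 0.0000, 0.0000, 0.0000)
After 1 month: (0.1500, 0.3500, 0.2500, 0.2500)
After 2 months: (0.2025, 0.2275, 0.3675, 0.2025)
P(in Active after 2 months) = 0.2025

0.2025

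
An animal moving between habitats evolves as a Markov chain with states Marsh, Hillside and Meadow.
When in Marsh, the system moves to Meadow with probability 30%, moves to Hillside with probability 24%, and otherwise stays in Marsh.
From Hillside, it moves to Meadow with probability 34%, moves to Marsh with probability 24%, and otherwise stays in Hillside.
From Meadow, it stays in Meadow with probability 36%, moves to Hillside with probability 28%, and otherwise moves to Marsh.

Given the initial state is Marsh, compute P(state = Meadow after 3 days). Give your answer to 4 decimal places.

Propagate the distribution vector 3 days from Marsh.
After 0 days: (1.0000, 0.0000, 0.0000)
After 1 day: (0.4600, 0.2400, 0.3000)
After 2 days: (0.3772, 0.2952, 0.3276)
After 3 days: (0.3623, 0.3062, 0.3315)
P(in Meadow after 3 days) = 0.3315

0.3315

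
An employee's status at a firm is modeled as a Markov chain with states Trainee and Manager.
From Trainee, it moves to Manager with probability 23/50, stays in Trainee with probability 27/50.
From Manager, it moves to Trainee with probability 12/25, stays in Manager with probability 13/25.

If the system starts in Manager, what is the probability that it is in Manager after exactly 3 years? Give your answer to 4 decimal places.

0.4895

Propagate the distribution vector 3 years from Manager.
After 0 years: (0.0000, 1.0000)
After 1 year: (0.4800, 0.5200)
After 2 years: (0.5088, 0.4912)
After 3 years: (0.5105, 0.4895)
P(in Manager after 3 years) = 0.4895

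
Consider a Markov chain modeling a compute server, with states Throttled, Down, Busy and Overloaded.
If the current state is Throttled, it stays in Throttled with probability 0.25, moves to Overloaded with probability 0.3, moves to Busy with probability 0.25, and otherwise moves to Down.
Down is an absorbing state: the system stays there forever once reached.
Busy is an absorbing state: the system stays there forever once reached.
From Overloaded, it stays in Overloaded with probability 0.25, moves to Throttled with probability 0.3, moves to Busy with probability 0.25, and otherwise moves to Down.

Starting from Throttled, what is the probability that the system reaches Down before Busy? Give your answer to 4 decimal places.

0.4444

Let h(s) be the probability of absorption at Down starting from transient state s. Then h(Down) = 1 and h(Busy) = 0. By first-step analysis:
h(Throttled) = 0.25·h(Throttled) + 0.2·1 + 0.25·0 + 0.3·h(Overloaded)
h(Overloaded) = 0.3·h(Throttled) + 0.2·1 + 0.25·0 + 0.25·h(Overloaded)
Solving: h(Throttled) = 0.4444, h(Overloaded) = 0.4444.
Starting from Throttled, the probability is 0.4444.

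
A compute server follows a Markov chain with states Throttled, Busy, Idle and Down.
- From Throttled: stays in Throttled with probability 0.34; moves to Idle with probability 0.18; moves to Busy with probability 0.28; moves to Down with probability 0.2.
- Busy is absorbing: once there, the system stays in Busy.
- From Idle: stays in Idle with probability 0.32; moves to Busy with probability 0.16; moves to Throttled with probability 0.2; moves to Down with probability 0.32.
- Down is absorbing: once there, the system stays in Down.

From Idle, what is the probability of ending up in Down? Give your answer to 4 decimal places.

Let h(s) be the probability of absorption at Down starting from transient state s. Then h(Down) = 1 and h(Busy) = 0. By first-step analysis:
h(Throttled) = 0.34·h(Throttled) + 0.28·0 + 0.18·h(Idle) + 0.2·1
h(Idle) = 0.2·h(Throttled) + 0.16·0 + 0.32·h(Idle) + 0.32·1
Solving: h(Throttled) = 0.4690, h(Idle) = 0.6085.
Starting from Idle, the probability is 0.6085.

0.6085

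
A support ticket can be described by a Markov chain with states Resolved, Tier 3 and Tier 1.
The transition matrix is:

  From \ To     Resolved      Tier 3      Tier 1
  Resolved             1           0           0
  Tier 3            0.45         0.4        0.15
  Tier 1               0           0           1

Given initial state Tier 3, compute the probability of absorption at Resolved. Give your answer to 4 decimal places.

Let h(s) be the probability of absorption at Resolved starting from transient state s. Then h(Resolved) = 1 and h(Tier 1) = 0. By first-step analysis:
h(Tier 3) = 0.45·1 + 0.4·h(Tier 3) + 0.15·0
Solving: h(Tier 3) = 0.7500.
Starting from Tier 3, the probability is 0.7500.

0.7500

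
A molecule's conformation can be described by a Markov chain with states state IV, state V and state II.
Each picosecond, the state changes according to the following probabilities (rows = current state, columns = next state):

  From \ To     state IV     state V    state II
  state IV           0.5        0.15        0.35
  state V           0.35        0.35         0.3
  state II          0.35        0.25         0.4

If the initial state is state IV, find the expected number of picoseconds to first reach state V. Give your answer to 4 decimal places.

5.3521

Let t(s) be the expected number of picoseconds to first reach state V from state s, with t(state V) = 0. Conditioning on the first picosecond:
t(state IV) = 1 + 0.5·t(state IV) + 0.35·t(state II)
t(state II) = 1 + 0.35·t(state IV) + 0.4·t(state II)
Solving: t(state IV) = 5.3521, t(state II) = 4.7887.
Expected picoseconds from state IV to state V: 5.3521.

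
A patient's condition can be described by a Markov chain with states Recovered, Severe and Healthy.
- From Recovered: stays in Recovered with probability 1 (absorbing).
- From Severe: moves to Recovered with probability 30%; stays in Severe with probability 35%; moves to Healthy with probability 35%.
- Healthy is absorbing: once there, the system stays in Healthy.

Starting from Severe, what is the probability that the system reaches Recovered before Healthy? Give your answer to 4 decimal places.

0.4615

Let h(s) be the probability of absorption at Recovered starting from transient state s. Then h(Recovered) = 1 and h(Healthy) = 0. By first-step analysis:
h(Severe) = 0.3·1 + 0.35·h(Severe) + 0.35·0
Solving: h(Severe) = 0.4615.
Starting from Severe, the probability is 0.4615.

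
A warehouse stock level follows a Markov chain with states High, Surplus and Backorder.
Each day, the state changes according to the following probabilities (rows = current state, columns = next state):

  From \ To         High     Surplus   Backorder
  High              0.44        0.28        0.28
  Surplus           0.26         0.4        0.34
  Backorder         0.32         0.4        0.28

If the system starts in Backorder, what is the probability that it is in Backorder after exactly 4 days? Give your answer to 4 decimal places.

Propagate the distribution vector 4 days from Backorder.
After 0 days: (0.0000, 0.0000, 1.0000)
After 1 day: (0.3200, 0.4000, 0.2800)
After 2 days: (0.3344, 0.3616, 0.3040)
After 3 days: (0.3384, 0.3599, 0.3017)
After 4 days: (0.3390, 0.3594, 0.3016)
P(in Backorder after 4 days) = 0.3016

0.3016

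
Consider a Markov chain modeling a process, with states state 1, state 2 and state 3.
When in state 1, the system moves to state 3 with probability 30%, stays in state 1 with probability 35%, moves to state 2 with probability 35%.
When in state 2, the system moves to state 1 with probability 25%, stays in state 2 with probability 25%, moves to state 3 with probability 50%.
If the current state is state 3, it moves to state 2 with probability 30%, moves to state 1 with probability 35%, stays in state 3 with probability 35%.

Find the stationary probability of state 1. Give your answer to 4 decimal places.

0.3199

Let the stationary distribution be π with π = πP and π_1 + π_2 + π_3 = 1.
π_1 = 0.35·π_1 + 0.25·π_2 + 0.35·π_3
π_2 = 0.35·π_1 + 0.25·π_2 + 0.3·π_3
Solving with the normalization constraint gives π = (0.3199, 0.3009, 0.3791).
So the stationary probability of state 1 is 0.3199.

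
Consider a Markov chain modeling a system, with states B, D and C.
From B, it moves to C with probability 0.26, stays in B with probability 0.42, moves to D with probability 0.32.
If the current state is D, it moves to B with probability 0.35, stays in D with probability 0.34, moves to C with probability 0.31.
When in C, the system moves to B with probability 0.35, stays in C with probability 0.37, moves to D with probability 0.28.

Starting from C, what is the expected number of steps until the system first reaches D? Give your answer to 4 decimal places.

Let t(s) be the expected number of steps to first reach D from state s, with t(D) = 0. Conditioning on the first step:
t(B) = 1 + 0.42·t(B) + 0.26·t(C)
t(C) = 1 + 0.35·t(B) + 0.37·t(C)
Solving: t(B) = 3.2434, t(C) = 3.3892.
Expected steps from C to D: 3.3892.

3.3892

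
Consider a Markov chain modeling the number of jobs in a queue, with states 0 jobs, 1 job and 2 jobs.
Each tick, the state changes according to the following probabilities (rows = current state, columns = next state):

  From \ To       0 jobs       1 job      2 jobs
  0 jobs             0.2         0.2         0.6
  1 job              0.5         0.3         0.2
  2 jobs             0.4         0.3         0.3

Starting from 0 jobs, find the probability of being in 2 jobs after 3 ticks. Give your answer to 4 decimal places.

Propagate the distribution vector 3 ticks from 0 jobs.
After 0 ticks: (1.0000, 0.0000, 0.0000)
After 1 tick: (0.2000, 0.2000, 0.6000)
After 2 ticks: (0.3800, 0.2800, 0.3400)
After 3 ticks: (0.3520, 0.2620, 0.3860)
P(in 2 jobs after 3 ticks) = 0.3860

0.3860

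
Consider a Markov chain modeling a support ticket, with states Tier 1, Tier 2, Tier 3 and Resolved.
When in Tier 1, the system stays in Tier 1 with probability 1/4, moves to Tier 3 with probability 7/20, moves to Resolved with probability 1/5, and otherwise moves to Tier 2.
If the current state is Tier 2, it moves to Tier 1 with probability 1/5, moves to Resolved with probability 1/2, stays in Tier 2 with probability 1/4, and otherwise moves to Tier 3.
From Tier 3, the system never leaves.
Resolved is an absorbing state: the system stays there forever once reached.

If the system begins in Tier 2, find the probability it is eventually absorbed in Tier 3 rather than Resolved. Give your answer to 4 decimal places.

Let h(s) be the probability of absorption at Tier 3 starting from transient state s. Then h(Tier 3) = 1 and h(Resolved) = 0. By first-step analysis:
h(Tier 1) = 0.25·h(Tier 1) + 0.2·h(Tier 2) + 0.35·1 + 0.2·0
h(Tier 2) = 0.2·h(Tier 1) + 0.25·h(Tier 2) + 0.05·1 + 0.5·0
Solving: h(Tier 1) = 0.5215, h(Tier 2) = 0.2057.
Starting from Tier 2, the probability is 0.2057.

0.2057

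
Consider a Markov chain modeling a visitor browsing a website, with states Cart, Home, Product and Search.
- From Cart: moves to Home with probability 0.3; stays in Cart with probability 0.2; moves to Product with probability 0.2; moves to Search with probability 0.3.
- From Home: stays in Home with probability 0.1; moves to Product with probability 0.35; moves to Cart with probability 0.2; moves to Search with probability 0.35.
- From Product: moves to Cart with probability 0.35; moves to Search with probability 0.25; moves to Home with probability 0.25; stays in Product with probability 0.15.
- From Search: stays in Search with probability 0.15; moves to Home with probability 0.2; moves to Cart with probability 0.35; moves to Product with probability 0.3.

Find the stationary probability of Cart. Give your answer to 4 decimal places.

0.2759

Let the stationary distribution be π with π = πP and π_1 + π_2 + π_3 + π_4 = 1.
π_1 = 0.2·π_1 + 0.2·π_2 + 0.35·π_3 + 0.35·π_4
π_2 = 0.3·π_1 + 0.1·π_2 + 0.25·π_3 + 0.2·π_4
π_3 = 0.2·π_1 + 0.35·π_2 + 0.15·π_3 + 0.3·π_4
Solving with the normalization constraint gives π = (0.2759, 0.2181, 0.2464, 0.2596).
So the stationary probability of Cart is 0.2759.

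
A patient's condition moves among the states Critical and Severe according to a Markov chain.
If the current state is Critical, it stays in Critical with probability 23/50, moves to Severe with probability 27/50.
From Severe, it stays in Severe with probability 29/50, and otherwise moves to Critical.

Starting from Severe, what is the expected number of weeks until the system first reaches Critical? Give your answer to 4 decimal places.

Let t(s) be the expected number of weeks to first reach Critical from state s, with t(Critical) = 0. Conditioning on the first week:
t(Severe) = 1 + 0.58·t(Severe)
Solving: t(Severe) = 2.3810.
Expected weeks from Severe to Critical: 2.3810.

2.3810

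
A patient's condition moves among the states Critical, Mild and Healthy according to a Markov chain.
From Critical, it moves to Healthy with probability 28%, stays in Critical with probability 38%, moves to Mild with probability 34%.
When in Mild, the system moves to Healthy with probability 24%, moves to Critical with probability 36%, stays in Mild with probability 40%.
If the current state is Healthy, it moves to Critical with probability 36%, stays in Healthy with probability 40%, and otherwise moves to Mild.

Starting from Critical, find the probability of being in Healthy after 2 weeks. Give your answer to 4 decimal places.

0.3000

Sum over the intermediate state after 1 week:
P = P(Critical→Critical)·P(Critical→Healthy) + P(Critical→Mild)·P(Mild→Healthy) + P(Critical→Healthy)·P(Healthy→Healthy)
  = 0.38×0.28 + 0.34×0.24 + 0.28×0.4
  = 0.1064 + 0.0816 + 0.1120 = 0.3000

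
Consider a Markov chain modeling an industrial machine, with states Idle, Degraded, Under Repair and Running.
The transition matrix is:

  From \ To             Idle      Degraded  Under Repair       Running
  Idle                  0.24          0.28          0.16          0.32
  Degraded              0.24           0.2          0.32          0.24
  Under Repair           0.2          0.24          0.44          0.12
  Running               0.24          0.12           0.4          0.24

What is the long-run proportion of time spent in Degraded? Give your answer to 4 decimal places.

0.2144

Let the stationary distribution be π with π = πP and π_1 + π_2 + π_3 + π_4 = 1.
π_1 = 0.24·π_1 + 0.24·π_2 + 0.2·π_3 + 0.24·π_4
π_2 = 0.28·π_1 + 0.2·π_2 + 0.24·π_3 + 0.12·π_4
π_3 = 0.16·π_1 + 0.32·π_2 + 0.44·π_3 + 0.4·π_4
Solving with the normalization constraint gives π = (0.2263, 0.2144, 0.3422, 0.2170).
So the stationary probability of Degraded is 0.2144.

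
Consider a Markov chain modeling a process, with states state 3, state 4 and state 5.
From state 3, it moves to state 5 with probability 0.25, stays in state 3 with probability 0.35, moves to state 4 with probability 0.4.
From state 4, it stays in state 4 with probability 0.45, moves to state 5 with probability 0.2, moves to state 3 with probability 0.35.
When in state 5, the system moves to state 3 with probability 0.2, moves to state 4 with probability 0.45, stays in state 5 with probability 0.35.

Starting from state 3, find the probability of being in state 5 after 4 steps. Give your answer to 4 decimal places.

0.2537

Propagate the distribution vector 4 steps from state 3.
After 0 steps: (1.0000, 0.0000, 0.0000)
After 1 step: (0.3500, 0.4000, 0.2500)
After 2 steps: (0.3125, 0.4325, 0.2550)
After 3 steps: (0.3118, 0.4344, 0.2539)
After 4 steps: (0.3119, 0.4344, 0.2537)
P(in state 5 after 4 steps) = 0.2537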